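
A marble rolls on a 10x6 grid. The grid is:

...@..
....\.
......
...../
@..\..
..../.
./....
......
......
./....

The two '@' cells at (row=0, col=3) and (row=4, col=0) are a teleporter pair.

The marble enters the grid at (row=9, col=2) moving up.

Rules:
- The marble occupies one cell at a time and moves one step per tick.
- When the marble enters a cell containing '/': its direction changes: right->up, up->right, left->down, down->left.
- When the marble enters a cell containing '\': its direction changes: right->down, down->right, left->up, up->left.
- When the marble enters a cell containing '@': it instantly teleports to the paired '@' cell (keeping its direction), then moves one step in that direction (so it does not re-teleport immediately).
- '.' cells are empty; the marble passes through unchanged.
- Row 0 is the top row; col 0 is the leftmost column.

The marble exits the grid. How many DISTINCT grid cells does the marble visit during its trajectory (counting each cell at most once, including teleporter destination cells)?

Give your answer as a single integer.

Answer: 10

Derivation:
Step 1: enter (9,2), '.' pass, move up to (8,2)
Step 2: enter (8,2), '.' pass, move up to (7,2)
Step 3: enter (7,2), '.' pass, move up to (6,2)
Step 4: enter (6,2), '.' pass, move up to (5,2)
Step 5: enter (5,2), '.' pass, move up to (4,2)
Step 6: enter (4,2), '.' pass, move up to (3,2)
Step 7: enter (3,2), '.' pass, move up to (2,2)
Step 8: enter (2,2), '.' pass, move up to (1,2)
Step 9: enter (1,2), '.' pass, move up to (0,2)
Step 10: enter (0,2), '.' pass, move up to (-1,2)
Step 11: at (-1,2) — EXIT via top edge, pos 2
Distinct cells visited: 10 (path length 10)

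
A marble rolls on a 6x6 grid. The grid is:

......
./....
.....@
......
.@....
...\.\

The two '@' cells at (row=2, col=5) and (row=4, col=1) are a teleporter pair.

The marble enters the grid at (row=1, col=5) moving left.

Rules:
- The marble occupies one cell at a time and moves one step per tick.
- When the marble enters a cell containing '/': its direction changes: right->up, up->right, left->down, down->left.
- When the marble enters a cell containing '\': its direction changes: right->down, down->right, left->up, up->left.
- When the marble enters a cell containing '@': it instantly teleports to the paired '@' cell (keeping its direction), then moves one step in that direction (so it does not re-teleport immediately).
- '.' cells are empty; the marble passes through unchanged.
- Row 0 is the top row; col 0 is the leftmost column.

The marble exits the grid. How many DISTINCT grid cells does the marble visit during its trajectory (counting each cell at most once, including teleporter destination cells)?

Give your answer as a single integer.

Step 1: enter (1,5), '.' pass, move left to (1,4)
Step 2: enter (1,4), '.' pass, move left to (1,3)
Step 3: enter (1,3), '.' pass, move left to (1,2)
Step 4: enter (1,2), '.' pass, move left to (1,1)
Step 5: enter (1,1), '/' deflects left->down, move down to (2,1)
Step 6: enter (2,1), '.' pass, move down to (3,1)
Step 7: enter (3,1), '.' pass, move down to (4,1)
Step 8: enter (4,1), '@' teleport (4,1)->(2,5), also enter (2,5), move down to (3,5)
Step 9: enter (3,5), '.' pass, move down to (4,5)
Step 10: enter (4,5), '.' pass, move down to (5,5)
Step 11: enter (5,5), '\' deflects down->right, move right to (5,6)
Step 12: at (5,6) — EXIT via right edge, pos 5
Distinct cells visited: 12 (path length 12)

Answer: 12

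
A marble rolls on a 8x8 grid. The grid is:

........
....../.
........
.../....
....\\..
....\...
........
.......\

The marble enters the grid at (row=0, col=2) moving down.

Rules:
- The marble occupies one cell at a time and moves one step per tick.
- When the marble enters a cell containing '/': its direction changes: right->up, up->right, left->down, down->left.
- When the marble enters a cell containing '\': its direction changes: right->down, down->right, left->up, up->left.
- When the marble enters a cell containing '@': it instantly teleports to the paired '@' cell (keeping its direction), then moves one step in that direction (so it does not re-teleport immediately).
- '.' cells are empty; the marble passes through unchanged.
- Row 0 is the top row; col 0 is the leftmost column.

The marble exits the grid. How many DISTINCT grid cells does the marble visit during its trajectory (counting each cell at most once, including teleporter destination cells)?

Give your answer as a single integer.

Answer: 8

Derivation:
Step 1: enter (0,2), '.' pass, move down to (1,2)
Step 2: enter (1,2), '.' pass, move down to (2,2)
Step 3: enter (2,2), '.' pass, move down to (3,2)
Step 4: enter (3,2), '.' pass, move down to (4,2)
Step 5: enter (4,2), '.' pass, move down to (5,2)
Step 6: enter (5,2), '.' pass, move down to (6,2)
Step 7: enter (6,2), '.' pass, move down to (7,2)
Step 8: enter (7,2), '.' pass, move down to (8,2)
Step 9: at (8,2) — EXIT via bottom edge, pos 2
Distinct cells visited: 8 (path length 8)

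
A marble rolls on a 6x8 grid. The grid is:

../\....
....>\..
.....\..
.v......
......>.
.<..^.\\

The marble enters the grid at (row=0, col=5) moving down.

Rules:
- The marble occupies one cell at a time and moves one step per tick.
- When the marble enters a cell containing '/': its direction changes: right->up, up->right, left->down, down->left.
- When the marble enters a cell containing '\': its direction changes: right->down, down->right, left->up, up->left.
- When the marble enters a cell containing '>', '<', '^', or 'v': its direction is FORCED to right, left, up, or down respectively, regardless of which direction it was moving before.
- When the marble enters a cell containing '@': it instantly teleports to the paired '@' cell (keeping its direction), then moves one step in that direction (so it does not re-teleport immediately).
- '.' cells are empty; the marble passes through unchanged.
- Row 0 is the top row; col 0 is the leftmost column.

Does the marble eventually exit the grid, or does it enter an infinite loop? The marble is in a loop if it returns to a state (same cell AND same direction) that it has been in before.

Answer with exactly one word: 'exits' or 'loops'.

Step 1: enter (0,5), '.' pass, move down to (1,5)
Step 2: enter (1,5), '\' deflects down->right, move right to (1,6)
Step 3: enter (1,6), '.' pass, move right to (1,7)
Step 4: enter (1,7), '.' pass, move right to (1,8)
Step 5: at (1,8) — EXIT via right edge, pos 1

Answer: exits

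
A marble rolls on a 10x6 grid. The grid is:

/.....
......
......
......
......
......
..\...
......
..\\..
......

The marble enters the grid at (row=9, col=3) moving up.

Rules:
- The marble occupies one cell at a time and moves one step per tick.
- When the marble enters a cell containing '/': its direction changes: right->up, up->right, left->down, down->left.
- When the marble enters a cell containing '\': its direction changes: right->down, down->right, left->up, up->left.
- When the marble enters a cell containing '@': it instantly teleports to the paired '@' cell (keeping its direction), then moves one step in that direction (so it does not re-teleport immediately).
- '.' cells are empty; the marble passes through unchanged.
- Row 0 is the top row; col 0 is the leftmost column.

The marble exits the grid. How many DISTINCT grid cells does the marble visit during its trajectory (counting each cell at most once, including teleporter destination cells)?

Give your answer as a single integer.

Step 1: enter (9,3), '.' pass, move up to (8,3)
Step 2: enter (8,3), '\' deflects up->left, move left to (8,2)
Step 3: enter (8,2), '\' deflects left->up, move up to (7,2)
Step 4: enter (7,2), '.' pass, move up to (6,2)
Step 5: enter (6,2), '\' deflects up->left, move left to (6,1)
Step 6: enter (6,1), '.' pass, move left to (6,0)
Step 7: enter (6,0), '.' pass, move left to (6,-1)
Step 8: at (6,-1) — EXIT via left edge, pos 6
Distinct cells visited: 7 (path length 7)

Answer: 7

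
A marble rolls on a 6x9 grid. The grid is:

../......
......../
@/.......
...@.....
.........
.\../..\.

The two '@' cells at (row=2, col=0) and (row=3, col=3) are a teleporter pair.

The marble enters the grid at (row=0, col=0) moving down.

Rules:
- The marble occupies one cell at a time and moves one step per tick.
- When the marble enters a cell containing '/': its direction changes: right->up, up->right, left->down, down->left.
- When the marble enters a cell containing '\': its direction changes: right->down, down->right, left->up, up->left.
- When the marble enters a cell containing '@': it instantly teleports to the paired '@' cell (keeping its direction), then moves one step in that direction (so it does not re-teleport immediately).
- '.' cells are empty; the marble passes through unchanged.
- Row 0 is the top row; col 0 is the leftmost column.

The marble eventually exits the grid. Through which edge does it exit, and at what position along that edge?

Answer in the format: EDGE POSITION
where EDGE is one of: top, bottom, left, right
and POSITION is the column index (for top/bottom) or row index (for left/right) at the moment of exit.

Step 1: enter (0,0), '.' pass, move down to (1,0)
Step 2: enter (1,0), '.' pass, move down to (2,0)
Step 3: enter (2,0), '@' teleport (2,0)->(3,3), also enter (3,3), move down to (4,3)
Step 4: enter (4,3), '.' pass, move down to (5,3)
Step 5: enter (5,3), '.' pass, move down to (6,3)
Step 6: at (6,3) — EXIT via bottom edge, pos 3

Answer: bottom 3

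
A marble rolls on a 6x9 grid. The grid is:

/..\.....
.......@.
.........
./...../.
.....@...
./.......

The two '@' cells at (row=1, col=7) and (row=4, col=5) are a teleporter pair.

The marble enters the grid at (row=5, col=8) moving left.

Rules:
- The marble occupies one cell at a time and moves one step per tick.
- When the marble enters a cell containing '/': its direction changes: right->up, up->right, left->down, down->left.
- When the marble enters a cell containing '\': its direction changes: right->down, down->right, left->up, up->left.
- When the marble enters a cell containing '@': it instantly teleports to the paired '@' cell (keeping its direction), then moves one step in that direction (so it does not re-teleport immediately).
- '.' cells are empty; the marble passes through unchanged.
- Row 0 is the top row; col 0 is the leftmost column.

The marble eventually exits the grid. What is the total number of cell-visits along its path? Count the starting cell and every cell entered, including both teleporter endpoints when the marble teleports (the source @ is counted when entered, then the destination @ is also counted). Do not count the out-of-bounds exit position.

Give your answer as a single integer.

Answer: 8

Derivation:
Step 1: enter (5,8), '.' pass, move left to (5,7)
Step 2: enter (5,7), '.' pass, move left to (5,6)
Step 3: enter (5,6), '.' pass, move left to (5,5)
Step 4: enter (5,5), '.' pass, move left to (5,4)
Step 5: enter (5,4), '.' pass, move left to (5,3)
Step 6: enter (5,3), '.' pass, move left to (5,2)
Step 7: enter (5,2), '.' pass, move left to (5,1)
Step 8: enter (5,1), '/' deflects left->down, move down to (6,1)
Step 9: at (6,1) — EXIT via bottom edge, pos 1
Path length (cell visits): 8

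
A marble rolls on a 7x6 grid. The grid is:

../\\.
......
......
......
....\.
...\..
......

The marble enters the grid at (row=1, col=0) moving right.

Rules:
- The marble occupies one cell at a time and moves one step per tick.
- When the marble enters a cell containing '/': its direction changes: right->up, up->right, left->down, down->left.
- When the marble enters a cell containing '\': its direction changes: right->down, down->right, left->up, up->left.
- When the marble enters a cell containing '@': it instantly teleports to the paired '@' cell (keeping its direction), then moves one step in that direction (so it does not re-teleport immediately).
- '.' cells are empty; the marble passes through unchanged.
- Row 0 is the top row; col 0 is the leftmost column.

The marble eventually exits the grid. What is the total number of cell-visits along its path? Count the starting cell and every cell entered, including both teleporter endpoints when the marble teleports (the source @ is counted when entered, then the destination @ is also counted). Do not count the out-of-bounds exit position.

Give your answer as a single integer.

Answer: 6

Derivation:
Step 1: enter (1,0), '.' pass, move right to (1,1)
Step 2: enter (1,1), '.' pass, move right to (1,2)
Step 3: enter (1,2), '.' pass, move right to (1,3)
Step 4: enter (1,3), '.' pass, move right to (1,4)
Step 5: enter (1,4), '.' pass, move right to (1,5)
Step 6: enter (1,5), '.' pass, move right to (1,6)
Step 7: at (1,6) — EXIT via right edge, pos 1
Path length (cell visits): 6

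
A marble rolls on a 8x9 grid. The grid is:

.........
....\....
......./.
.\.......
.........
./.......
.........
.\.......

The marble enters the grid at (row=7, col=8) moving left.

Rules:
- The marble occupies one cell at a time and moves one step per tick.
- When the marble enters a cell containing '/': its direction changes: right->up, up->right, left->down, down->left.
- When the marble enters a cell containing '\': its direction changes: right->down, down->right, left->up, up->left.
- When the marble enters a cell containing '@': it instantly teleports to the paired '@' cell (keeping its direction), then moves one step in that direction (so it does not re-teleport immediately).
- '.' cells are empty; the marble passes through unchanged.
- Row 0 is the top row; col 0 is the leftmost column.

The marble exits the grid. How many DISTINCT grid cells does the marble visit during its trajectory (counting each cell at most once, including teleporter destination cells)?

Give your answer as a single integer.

Step 1: enter (7,8), '.' pass, move left to (7,7)
Step 2: enter (7,7), '.' pass, move left to (7,6)
Step 3: enter (7,6), '.' pass, move left to (7,5)
Step 4: enter (7,5), '.' pass, move left to (7,4)
Step 5: enter (7,4), '.' pass, move left to (7,3)
Step 6: enter (7,3), '.' pass, move left to (7,2)
Step 7: enter (7,2), '.' pass, move left to (7,1)
Step 8: enter (7,1), '\' deflects left->up, move up to (6,1)
Step 9: enter (6,1), '.' pass, move up to (5,1)
Step 10: enter (5,1), '/' deflects up->right, move right to (5,2)
Step 11: enter (5,2), '.' pass, move right to (5,3)
Step 12: enter (5,3), '.' pass, move right to (5,4)
Step 13: enter (5,4), '.' pass, move right to (5,5)
Step 14: enter (5,5), '.' pass, move right to (5,6)
Step 15: enter (5,6), '.' pass, move right to (5,7)
Step 16: enter (5,7), '.' pass, move right to (5,8)
Step 17: enter (5,8), '.' pass, move right to (5,9)
Step 18: at (5,9) — EXIT via right edge, pos 5
Distinct cells visited: 17 (path length 17)

Answer: 17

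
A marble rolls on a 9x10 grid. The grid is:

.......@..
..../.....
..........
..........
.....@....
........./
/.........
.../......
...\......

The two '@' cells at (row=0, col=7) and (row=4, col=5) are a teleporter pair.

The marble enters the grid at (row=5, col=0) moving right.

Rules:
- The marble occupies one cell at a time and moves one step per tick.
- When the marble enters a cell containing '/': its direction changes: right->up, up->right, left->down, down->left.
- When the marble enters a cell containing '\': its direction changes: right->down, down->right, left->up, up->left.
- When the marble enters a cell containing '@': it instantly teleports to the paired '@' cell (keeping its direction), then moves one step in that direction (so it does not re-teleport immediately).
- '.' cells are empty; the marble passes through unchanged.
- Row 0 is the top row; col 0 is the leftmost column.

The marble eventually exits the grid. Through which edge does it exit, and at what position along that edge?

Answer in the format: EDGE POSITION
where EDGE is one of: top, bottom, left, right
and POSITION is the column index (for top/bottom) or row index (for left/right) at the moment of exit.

Answer: top 9

Derivation:
Step 1: enter (5,0), '.' pass, move right to (5,1)
Step 2: enter (5,1), '.' pass, move right to (5,2)
Step 3: enter (5,2), '.' pass, move right to (5,3)
Step 4: enter (5,3), '.' pass, move right to (5,4)
Step 5: enter (5,4), '.' pass, move right to (5,5)
Step 6: enter (5,5), '.' pass, move right to (5,6)
Step 7: enter (5,6), '.' pass, move right to (5,7)
Step 8: enter (5,7), '.' pass, move right to (5,8)
Step 9: enter (5,8), '.' pass, move right to (5,9)
Step 10: enter (5,9), '/' deflects right->up, move up to (4,9)
Step 11: enter (4,9), '.' pass, move up to (3,9)
Step 12: enter (3,9), '.' pass, move up to (2,9)
Step 13: enter (2,9), '.' pass, move up to (1,9)
Step 14: enter (1,9), '.' pass, move up to (0,9)
Step 15: enter (0,9), '.' pass, move up to (-1,9)
Step 16: at (-1,9) — EXIT via top edge, pos 9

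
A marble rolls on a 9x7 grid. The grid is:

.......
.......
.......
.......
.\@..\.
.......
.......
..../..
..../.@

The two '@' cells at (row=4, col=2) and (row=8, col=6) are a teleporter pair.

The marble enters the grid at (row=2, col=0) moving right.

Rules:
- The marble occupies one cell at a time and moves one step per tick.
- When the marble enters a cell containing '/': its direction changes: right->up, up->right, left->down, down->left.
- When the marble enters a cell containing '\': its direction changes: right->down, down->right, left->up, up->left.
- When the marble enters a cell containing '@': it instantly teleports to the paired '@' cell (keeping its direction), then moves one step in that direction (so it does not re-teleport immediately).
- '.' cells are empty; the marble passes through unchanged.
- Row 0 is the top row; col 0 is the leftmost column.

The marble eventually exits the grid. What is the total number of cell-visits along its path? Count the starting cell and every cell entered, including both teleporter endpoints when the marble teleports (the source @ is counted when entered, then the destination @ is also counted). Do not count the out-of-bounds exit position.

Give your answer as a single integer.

Answer: 7

Derivation:
Step 1: enter (2,0), '.' pass, move right to (2,1)
Step 2: enter (2,1), '.' pass, move right to (2,2)
Step 3: enter (2,2), '.' pass, move right to (2,3)
Step 4: enter (2,3), '.' pass, move right to (2,4)
Step 5: enter (2,4), '.' pass, move right to (2,5)
Step 6: enter (2,5), '.' pass, move right to (2,6)
Step 7: enter (2,6), '.' pass, move right to (2,7)
Step 8: at (2,7) — EXIT via right edge, pos 2
Path length (cell visits): 7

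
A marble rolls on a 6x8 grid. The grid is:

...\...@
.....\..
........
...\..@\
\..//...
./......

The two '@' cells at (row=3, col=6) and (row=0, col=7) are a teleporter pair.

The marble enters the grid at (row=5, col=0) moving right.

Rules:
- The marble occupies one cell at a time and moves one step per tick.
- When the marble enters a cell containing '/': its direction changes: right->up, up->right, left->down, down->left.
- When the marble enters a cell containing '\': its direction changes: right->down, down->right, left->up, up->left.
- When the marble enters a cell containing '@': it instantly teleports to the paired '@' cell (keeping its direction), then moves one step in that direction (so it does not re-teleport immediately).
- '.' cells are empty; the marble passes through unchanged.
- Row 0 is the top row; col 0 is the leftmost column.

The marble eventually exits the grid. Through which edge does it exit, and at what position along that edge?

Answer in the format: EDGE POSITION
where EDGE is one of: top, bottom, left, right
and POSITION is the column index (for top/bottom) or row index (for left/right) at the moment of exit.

Answer: top 1

Derivation:
Step 1: enter (5,0), '.' pass, move right to (5,1)
Step 2: enter (5,1), '/' deflects right->up, move up to (4,1)
Step 3: enter (4,1), '.' pass, move up to (3,1)
Step 4: enter (3,1), '.' pass, move up to (2,1)
Step 5: enter (2,1), '.' pass, move up to (1,1)
Step 6: enter (1,1), '.' pass, move up to (0,1)
Step 7: enter (0,1), '.' pass, move up to (-1,1)
Step 8: at (-1,1) — EXIT via top edge, pos 1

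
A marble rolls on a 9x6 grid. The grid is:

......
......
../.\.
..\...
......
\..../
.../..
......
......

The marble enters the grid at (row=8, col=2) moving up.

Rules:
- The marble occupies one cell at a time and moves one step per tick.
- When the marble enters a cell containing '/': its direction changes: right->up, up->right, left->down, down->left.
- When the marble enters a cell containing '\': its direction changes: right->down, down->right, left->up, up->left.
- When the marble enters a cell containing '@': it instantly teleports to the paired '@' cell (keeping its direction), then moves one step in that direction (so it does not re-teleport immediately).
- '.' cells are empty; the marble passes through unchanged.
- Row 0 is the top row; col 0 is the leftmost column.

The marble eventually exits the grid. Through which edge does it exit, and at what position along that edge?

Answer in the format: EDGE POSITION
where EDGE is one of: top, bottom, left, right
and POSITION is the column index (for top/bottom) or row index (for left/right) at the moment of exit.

Step 1: enter (8,2), '.' pass, move up to (7,2)
Step 2: enter (7,2), '.' pass, move up to (6,2)
Step 3: enter (6,2), '.' pass, move up to (5,2)
Step 4: enter (5,2), '.' pass, move up to (4,2)
Step 5: enter (4,2), '.' pass, move up to (3,2)
Step 6: enter (3,2), '\' deflects up->left, move left to (3,1)
Step 7: enter (3,1), '.' pass, move left to (3,0)
Step 8: enter (3,0), '.' pass, move left to (3,-1)
Step 9: at (3,-1) — EXIT via left edge, pos 3

Answer: left 3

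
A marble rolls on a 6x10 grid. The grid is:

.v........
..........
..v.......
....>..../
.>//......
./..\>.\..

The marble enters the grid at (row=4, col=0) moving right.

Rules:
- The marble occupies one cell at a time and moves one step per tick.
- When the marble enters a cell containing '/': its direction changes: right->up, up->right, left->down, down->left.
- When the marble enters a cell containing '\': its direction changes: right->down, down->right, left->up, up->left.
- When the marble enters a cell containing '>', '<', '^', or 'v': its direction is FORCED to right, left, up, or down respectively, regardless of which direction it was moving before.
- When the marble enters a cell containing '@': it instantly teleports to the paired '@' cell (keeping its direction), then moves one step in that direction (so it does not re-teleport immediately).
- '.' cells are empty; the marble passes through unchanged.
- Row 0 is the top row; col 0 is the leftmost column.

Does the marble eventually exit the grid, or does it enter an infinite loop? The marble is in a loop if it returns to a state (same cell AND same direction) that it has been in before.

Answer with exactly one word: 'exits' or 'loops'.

Step 1: enter (4,0), '.' pass, move right to (4,1)
Step 2: enter (4,1), '>' forces right->right, move right to (4,2)
Step 3: enter (4,2), '/' deflects right->up, move up to (3,2)
Step 4: enter (3,2), '.' pass, move up to (2,2)
Step 5: enter (2,2), 'v' forces up->down, move down to (3,2)
Step 6: enter (3,2), '.' pass, move down to (4,2)
Step 7: enter (4,2), '/' deflects down->left, move left to (4,1)
Step 8: enter (4,1), '>' forces left->right, move right to (4,2)
Step 9: at (4,2) dir=right — LOOP DETECTED (seen before)

Answer: loops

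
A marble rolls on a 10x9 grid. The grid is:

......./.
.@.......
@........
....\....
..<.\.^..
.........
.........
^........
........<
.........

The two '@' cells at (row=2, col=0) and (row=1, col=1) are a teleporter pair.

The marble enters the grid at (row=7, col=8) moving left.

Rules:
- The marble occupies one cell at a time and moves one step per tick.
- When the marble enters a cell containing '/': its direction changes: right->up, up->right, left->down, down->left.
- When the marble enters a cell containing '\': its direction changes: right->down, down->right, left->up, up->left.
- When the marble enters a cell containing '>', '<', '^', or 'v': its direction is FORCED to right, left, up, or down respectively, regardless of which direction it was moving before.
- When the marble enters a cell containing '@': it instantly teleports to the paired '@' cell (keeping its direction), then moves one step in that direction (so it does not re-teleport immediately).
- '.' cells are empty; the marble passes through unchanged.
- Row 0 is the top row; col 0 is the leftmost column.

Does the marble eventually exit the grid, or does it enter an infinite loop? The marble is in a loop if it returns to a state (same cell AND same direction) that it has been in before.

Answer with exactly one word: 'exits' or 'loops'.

Answer: exits

Derivation:
Step 1: enter (7,8), '.' pass, move left to (7,7)
Step 2: enter (7,7), '.' pass, move left to (7,6)
Step 3: enter (7,6), '.' pass, move left to (7,5)
Step 4: enter (7,5), '.' pass, move left to (7,4)
Step 5: enter (7,4), '.' pass, move left to (7,3)
Step 6: enter (7,3), '.' pass, move left to (7,2)
Step 7: enter (7,2), '.' pass, move left to (7,1)
Step 8: enter (7,1), '.' pass, move left to (7,0)
Step 9: enter (7,0), '^' forces left->up, move up to (6,0)
Step 10: enter (6,0), '.' pass, move up to (5,0)
Step 11: enter (5,0), '.' pass, move up to (4,0)
Step 12: enter (4,0), '.' pass, move up to (3,0)
Step 13: enter (3,0), '.' pass, move up to (2,0)
Step 14: enter (2,0), '@' teleport (2,0)->(1,1), also enter (1,1), move up to (0,1)
Step 15: enter (0,1), '.' pass, move up to (-1,1)
Step 16: at (-1,1) — EXIT via top edge, pos 1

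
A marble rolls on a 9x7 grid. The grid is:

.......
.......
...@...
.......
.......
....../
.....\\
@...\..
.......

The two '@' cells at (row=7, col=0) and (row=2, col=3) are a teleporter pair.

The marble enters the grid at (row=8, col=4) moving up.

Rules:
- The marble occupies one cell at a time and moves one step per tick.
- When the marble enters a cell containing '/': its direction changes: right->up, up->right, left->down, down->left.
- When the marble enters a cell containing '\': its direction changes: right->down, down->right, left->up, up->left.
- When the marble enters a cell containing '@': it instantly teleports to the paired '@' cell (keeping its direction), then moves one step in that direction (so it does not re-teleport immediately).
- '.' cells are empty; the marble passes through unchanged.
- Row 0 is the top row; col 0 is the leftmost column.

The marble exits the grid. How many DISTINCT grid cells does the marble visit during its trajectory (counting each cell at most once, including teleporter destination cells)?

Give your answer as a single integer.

Answer: 10

Derivation:
Step 1: enter (8,4), '.' pass, move up to (7,4)
Step 2: enter (7,4), '\' deflects up->left, move left to (7,3)
Step 3: enter (7,3), '.' pass, move left to (7,2)
Step 4: enter (7,2), '.' pass, move left to (7,1)
Step 5: enter (7,1), '.' pass, move left to (7,0)
Step 6: enter (7,0), '@' teleport (7,0)->(2,3), also enter (2,3), move left to (2,2)
Step 7: enter (2,2), '.' pass, move left to (2,1)
Step 8: enter (2,1), '.' pass, move left to (2,0)
Step 9: enter (2,0), '.' pass, move left to (2,-1)
Step 10: at (2,-1) — EXIT via left edge, pos 2
Distinct cells visited: 10 (path length 10)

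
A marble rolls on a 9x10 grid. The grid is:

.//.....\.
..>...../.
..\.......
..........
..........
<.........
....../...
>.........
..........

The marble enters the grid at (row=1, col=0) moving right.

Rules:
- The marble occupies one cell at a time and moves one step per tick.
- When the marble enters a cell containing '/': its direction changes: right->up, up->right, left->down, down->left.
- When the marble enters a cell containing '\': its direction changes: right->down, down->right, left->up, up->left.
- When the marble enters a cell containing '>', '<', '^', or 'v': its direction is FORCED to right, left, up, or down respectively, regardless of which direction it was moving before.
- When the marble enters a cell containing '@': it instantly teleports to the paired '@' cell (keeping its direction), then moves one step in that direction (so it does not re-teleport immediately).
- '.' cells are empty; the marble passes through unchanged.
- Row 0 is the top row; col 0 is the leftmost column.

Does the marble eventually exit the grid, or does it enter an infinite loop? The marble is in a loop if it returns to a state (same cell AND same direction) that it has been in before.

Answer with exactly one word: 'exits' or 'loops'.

Answer: loops

Derivation:
Step 1: enter (1,0), '.' pass, move right to (1,1)
Step 2: enter (1,1), '.' pass, move right to (1,2)
Step 3: enter (1,2), '>' forces right->right, move right to (1,3)
Step 4: enter (1,3), '.' pass, move right to (1,4)
Step 5: enter (1,4), '.' pass, move right to (1,5)
Step 6: enter (1,5), '.' pass, move right to (1,6)
Step 7: enter (1,6), '.' pass, move right to (1,7)
Step 8: enter (1,7), '.' pass, move right to (1,8)
Step 9: enter (1,8), '/' deflects right->up, move up to (0,8)
Step 10: enter (0,8), '\' deflects up->left, move left to (0,7)
Step 11: enter (0,7), '.' pass, move left to (0,6)
Step 12: enter (0,6), '.' pass, move left to (0,5)
Step 13: enter (0,5), '.' pass, move left to (0,4)
Step 14: enter (0,4), '.' pass, move left to (0,3)
Step 15: enter (0,3), '.' pass, move left to (0,2)
Step 16: enter (0,2), '/' deflects left->down, move down to (1,2)
Step 17: enter (1,2), '>' forces down->right, move right to (1,3)
Step 18: at (1,3) dir=right — LOOP DETECTED (seen before)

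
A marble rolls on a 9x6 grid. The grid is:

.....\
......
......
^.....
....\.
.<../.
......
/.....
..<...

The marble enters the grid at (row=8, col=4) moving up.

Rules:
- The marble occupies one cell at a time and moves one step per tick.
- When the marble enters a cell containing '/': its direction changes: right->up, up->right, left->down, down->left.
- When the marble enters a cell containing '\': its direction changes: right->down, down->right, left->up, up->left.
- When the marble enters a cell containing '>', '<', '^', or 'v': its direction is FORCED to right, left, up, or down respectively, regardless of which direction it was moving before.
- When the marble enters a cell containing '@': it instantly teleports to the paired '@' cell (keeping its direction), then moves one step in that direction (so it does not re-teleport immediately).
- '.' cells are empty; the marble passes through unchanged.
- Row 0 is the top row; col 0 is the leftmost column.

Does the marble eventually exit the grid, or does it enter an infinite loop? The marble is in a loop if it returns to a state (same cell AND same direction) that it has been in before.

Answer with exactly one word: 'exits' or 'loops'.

Step 1: enter (8,4), '.' pass, move up to (7,4)
Step 2: enter (7,4), '.' pass, move up to (6,4)
Step 3: enter (6,4), '.' pass, move up to (5,4)
Step 4: enter (5,4), '/' deflects up->right, move right to (5,5)
Step 5: enter (5,5), '.' pass, move right to (5,6)
Step 6: at (5,6) — EXIT via right edge, pos 5

Answer: exits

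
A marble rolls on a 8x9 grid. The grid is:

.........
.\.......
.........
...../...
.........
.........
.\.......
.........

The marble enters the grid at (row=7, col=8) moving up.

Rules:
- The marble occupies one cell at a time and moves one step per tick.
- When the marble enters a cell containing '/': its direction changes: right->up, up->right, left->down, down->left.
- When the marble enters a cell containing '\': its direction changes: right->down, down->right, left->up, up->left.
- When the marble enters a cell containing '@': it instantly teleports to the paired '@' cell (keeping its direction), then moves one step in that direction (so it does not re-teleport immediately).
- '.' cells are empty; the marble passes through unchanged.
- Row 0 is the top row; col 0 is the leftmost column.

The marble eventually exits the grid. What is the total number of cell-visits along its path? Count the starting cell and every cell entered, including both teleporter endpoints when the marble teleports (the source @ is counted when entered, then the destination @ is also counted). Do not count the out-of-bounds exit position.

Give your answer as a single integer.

Step 1: enter (7,8), '.' pass, move up to (6,8)
Step 2: enter (6,8), '.' pass, move up to (5,8)
Step 3: enter (5,8), '.' pass, move up to (4,8)
Step 4: enter (4,8), '.' pass, move up to (3,8)
Step 5: enter (3,8), '.' pass, move up to (2,8)
Step 6: enter (2,8), '.' pass, move up to (1,8)
Step 7: enter (1,8), '.' pass, move up to (0,8)
Step 8: enter (0,8), '.' pass, move up to (-1,8)
Step 9: at (-1,8) — EXIT via top edge, pos 8
Path length (cell visits): 8

Answer: 8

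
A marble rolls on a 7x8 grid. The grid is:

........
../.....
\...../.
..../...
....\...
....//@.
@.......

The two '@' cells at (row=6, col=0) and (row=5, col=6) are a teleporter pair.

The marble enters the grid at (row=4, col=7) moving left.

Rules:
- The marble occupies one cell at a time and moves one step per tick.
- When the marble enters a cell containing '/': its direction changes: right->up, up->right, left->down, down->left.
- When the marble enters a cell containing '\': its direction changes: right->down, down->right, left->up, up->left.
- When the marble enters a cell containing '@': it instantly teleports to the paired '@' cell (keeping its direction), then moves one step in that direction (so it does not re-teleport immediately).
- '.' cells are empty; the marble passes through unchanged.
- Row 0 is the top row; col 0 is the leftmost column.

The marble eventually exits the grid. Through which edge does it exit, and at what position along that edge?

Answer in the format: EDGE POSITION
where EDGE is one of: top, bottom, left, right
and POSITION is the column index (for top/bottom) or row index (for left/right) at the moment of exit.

Answer: right 3

Derivation:
Step 1: enter (4,7), '.' pass, move left to (4,6)
Step 2: enter (4,6), '.' pass, move left to (4,5)
Step 3: enter (4,5), '.' pass, move left to (4,4)
Step 4: enter (4,4), '\' deflects left->up, move up to (3,4)
Step 5: enter (3,4), '/' deflects up->right, move right to (3,5)
Step 6: enter (3,5), '.' pass, move right to (3,6)
Step 7: enter (3,6), '.' pass, move right to (3,7)
Step 8: enter (3,7), '.' pass, move right to (3,8)
Step 9: at (3,8) — EXIT via right edge, pos 3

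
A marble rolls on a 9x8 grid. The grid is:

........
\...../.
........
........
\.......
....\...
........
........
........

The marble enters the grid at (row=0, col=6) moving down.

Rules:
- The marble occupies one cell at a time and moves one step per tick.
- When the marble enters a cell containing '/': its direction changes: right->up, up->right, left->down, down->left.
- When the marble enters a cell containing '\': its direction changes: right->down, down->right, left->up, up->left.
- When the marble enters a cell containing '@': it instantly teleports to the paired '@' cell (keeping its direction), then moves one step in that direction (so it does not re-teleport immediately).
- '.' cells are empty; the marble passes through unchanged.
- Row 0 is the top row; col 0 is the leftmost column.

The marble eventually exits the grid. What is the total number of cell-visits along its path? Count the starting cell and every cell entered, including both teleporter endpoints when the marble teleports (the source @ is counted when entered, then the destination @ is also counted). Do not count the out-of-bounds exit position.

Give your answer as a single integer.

Answer: 9

Derivation:
Step 1: enter (0,6), '.' pass, move down to (1,6)
Step 2: enter (1,6), '/' deflects down->left, move left to (1,5)
Step 3: enter (1,5), '.' pass, move left to (1,4)
Step 4: enter (1,4), '.' pass, move left to (1,3)
Step 5: enter (1,3), '.' pass, move left to (1,2)
Step 6: enter (1,2), '.' pass, move left to (1,1)
Step 7: enter (1,1), '.' pass, move left to (1,0)
Step 8: enter (1,0), '\' deflects left->up, move up to (0,0)
Step 9: enter (0,0), '.' pass, move up to (-1,0)
Step 10: at (-1,0) — EXIT via top edge, pos 0
Path length (cell visits): 9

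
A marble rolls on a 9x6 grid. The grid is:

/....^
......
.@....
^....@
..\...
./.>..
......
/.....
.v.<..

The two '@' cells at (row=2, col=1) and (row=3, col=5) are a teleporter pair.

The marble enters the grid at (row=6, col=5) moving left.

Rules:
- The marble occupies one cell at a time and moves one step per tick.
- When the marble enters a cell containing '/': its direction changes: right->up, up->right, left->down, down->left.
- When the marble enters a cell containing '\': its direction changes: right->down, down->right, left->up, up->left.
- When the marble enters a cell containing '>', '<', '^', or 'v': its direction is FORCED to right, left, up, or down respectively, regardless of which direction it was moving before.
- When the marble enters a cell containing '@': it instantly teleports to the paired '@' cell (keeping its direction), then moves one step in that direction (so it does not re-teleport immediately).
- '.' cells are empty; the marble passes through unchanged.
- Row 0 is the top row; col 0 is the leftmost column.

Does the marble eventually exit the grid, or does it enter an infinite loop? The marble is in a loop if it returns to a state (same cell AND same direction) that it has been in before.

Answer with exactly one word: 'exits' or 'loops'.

Answer: exits

Derivation:
Step 1: enter (6,5), '.' pass, move left to (6,4)
Step 2: enter (6,4), '.' pass, move left to (6,3)
Step 3: enter (6,3), '.' pass, move left to (6,2)
Step 4: enter (6,2), '.' pass, move left to (6,1)
Step 5: enter (6,1), '.' pass, move left to (6,0)
Step 6: enter (6,0), '.' pass, move left to (6,-1)
Step 7: at (6,-1) — EXIT via left edge, pos 6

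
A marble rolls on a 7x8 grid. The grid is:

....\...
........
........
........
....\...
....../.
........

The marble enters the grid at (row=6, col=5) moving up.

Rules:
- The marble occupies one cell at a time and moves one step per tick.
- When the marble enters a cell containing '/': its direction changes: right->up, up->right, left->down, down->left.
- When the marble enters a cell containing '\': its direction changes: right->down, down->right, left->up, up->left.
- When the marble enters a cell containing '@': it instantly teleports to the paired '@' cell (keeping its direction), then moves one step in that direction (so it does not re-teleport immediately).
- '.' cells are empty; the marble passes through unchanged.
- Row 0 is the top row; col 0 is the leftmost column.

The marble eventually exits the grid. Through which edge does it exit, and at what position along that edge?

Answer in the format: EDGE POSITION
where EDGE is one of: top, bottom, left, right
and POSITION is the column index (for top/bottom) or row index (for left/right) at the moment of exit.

Step 1: enter (6,5), '.' pass, move up to (5,5)
Step 2: enter (5,5), '.' pass, move up to (4,5)
Step 3: enter (4,5), '.' pass, move up to (3,5)
Step 4: enter (3,5), '.' pass, move up to (2,5)
Step 5: enter (2,5), '.' pass, move up to (1,5)
Step 6: enter (1,5), '.' pass, move up to (0,5)
Step 7: enter (0,5), '.' pass, move up to (-1,5)
Step 8: at (-1,5) — EXIT via top edge, pos 5

Answer: top 5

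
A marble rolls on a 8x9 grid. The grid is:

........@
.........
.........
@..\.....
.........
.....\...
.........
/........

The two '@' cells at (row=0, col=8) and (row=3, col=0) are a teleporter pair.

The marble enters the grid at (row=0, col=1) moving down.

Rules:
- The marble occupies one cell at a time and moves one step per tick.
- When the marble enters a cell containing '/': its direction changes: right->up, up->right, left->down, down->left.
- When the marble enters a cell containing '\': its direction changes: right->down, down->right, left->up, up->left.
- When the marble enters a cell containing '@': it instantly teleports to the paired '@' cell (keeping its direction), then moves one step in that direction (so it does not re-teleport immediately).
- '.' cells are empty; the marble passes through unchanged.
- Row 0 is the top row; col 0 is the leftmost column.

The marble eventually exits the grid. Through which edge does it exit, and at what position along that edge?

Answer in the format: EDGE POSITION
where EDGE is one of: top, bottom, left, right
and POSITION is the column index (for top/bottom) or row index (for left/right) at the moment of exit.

Step 1: enter (0,1), '.' pass, move down to (1,1)
Step 2: enter (1,1), '.' pass, move down to (2,1)
Step 3: enter (2,1), '.' pass, move down to (3,1)
Step 4: enter (3,1), '.' pass, move down to (4,1)
Step 5: enter (4,1), '.' pass, move down to (5,1)
Step 6: enter (5,1), '.' pass, move down to (6,1)
Step 7: enter (6,1), '.' pass, move down to (7,1)
Step 8: enter (7,1), '.' pass, move down to (8,1)
Step 9: at (8,1) — EXIT via bottom edge, pos 1

Answer: bottom 1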